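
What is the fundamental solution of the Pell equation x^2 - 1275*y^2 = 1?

(x, y) = (4999, 140)

First expand sqrt(1275) as a continued fraction. With x_i = (sqrt(1275) + m_i)/d_i and (m_0, d_0) = (0, 1): a_0 = floor(sqrt(1275)) = 35, since 35^2 = 1225 <= 1275 < 1296 = 36^2.
Iterate m_{i+1} = d_i*a_i - m_i, d_{i+1} = (1275 - m_{i+1}^2)/d_i, a_{i+1} = floor((a_0 + m_{i+1})/d_{i+1}):
  m_1 = 1*35 - 0 = 35, d_1 = (1275 - 35^2)/1 = 50/1 = 50, a_1 = floor((35 + 35)/50) = 1.
  m_2 = 50*1 - 35 = 15, d_2 = (1275 - 15^2)/50 = 1050/50 = 21, a_2 = floor((35 + 15)/21) = 2.
  m_3 = 21*2 - 15 = 27, d_3 = (1275 - 27^2)/21 = 546/21 = 26, a_3 = floor((35 + 27)/26) = 2.
  m_4 = 26*2 - 27 = 25, d_4 = (1275 - 25^2)/26 = 650/26 = 25, a_4 = floor((35 + 25)/25) = 2.
  m_5 = 25*2 - 25 = 25, d_5 = (1275 - 25^2)/25 = 650/25 = 26, a_5 = floor((35 + 25)/26) = 2.
  m_6 = 26*2 - 25 = 27, d_6 = (1275 - 27^2)/26 = 546/26 = 21, a_6 = floor((35 + 27)/21) = 2.
  m_7 = 21*2 - 27 = 15, d_7 = (1275 - 15^2)/21 = 1050/21 = 50, a_7 = floor((35 + 15)/50) = 1.
  m_8 = 50*1 - 15 = 35, d_8 = (1275 - 35^2)/50 = 50/50 = 1, a_8 = floor((35 + 35)/1) = 70.
  m_9 = 1*70 - 35 = 35, d_9 = (1275 - 35^2)/1 = 50/1 = 50: (m_9, d_9) = (m_1, d_1) = (35, 50), so from here the quotients repeat a_1, ..., a_8; the period length is 8.
So sqrt(1275) = [35; (1, 2, 2, 2, 2, 2, 1, 70)] with period length k = 8.
k is even, so the fundamental solution of x^2 - 1275y^2 = 1 is (p_{k-1}, q_{k-1}) = (p_7, q_7); compute convergents through index 7.
Convergents (p_i = a_i*p_{i-1} + p_{i-2}, q_i = a_i*q_{i-1} + q_{i-2} with p_{-2}=0, p_{-1}=1, q_{-2}=1, q_{-1}=0):
  i=0: a_0=35, p_0 = 35*1 + 0 = 35, q_0 = 35*0 + 1 = 1.
  i=1: a_1=1, p_1 = 1*35 + 1 = 36, q_1 = 1*1 + 0 = 1.
  i=2: a_2=2, p_2 = 2*36 + 35 = 107, q_2 = 2*1 + 1 = 3.
  i=3: a_3=2, p_3 = 2*107 + 36 = 250, q_3 = 2*3 + 1 = 7.
  i=4: a_4=2, p_4 = 2*250 + 107 = 607, q_4 = 2*7 + 3 = 17.
  i=5: a_5=2, p_5 = 2*607 + 250 = 1464, q_5 = 2*17 + 7 = 41.
  i=6: a_6=2, p_6 = 2*1464 + 607 = 3535, q_6 = 2*41 + 17 = 99.
  i=7: a_7=1, p_7 = 1*3535 + 1464 = 4999, q_7 = 1*99 + 41 = 140.
Check: 4999^2 - 1275*140^2 = 24990001 - 24990000 = 1, so (x, y) = (4999, 140) solves the equation, and by the theorem it is the least positive solution.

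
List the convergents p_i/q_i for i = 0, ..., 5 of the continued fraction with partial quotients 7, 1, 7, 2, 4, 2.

Using the convergent recurrence p_i = a_i*p_{i-1} + p_{i-2}, q_i = a_i*q_{i-1} + q_{i-2} with p_{-2}=0, p_{-1}=1, q_{-2}=1, q_{-1}=0:
  i=0: a_0=7, p_0 = 7*1 + 0 = 7, q_0 = 7*0 + 1 = 1.
  i=1: a_1=1, p_1 = 1*7 + 1 = 8, q_1 = 1*1 + 0 = 1.
  i=2: a_2=7, p_2 = 7*8 + 7 = 63, q_2 = 7*1 + 1 = 8.
  i=3: a_3=2, p_3 = 2*63 + 8 = 134, q_3 = 2*8 + 1 = 17.
  i=4: a_4=4, p_4 = 4*134 + 63 = 599, q_4 = 4*17 + 8 = 76.
  i=5: a_5=2, p_5 = 2*599 + 134 = 1332, q_5 = 2*76 + 17 = 169.

7/1, 8/1, 63/8, 134/17, 599/76, 1332/169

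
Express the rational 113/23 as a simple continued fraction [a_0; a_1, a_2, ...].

[4; 1, 10, 2]

Run the Euclidean algorithm on 113 and 23; the successive quotients are the partial quotients a_0, a_1, ... (each step inverts the fractional part left over by the previous one):
  113 = 4*23 + 21, so a_0 = 4.
  23 = 1*21 + 2, so a_1 = 1.
  21 = 10*2 + 1, so a_2 = 10.
  2 = 2*1 + 0, so a_3 = 2.
The remainder reaches 0 after 4 divisions, so the expansion has 4 partial quotients, read off in order.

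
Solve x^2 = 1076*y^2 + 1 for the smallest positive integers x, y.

(x, y) = (13449, 410)

First expand sqrt(1076) as a continued fraction. With x_i = (sqrt(1076) + m_i)/d_i and (m_0, d_0) = (0, 1): a_0 = floor(sqrt(1076)) = 32, since 32^2 = 1024 <= 1076 < 1089 = 33^2.
Iterate m_{i+1} = d_i*a_i - m_i, d_{i+1} = (1076 - m_{i+1}^2)/d_i, a_{i+1} = floor((a_0 + m_{i+1})/d_{i+1}):
  m_1 = 1*32 - 0 = 32, d_1 = (1076 - 32^2)/1 = 52/1 = 52, a_1 = floor((32 + 32)/52) = 1.
  m_2 = 52*1 - 32 = 20, d_2 = (1076 - 20^2)/52 = 676/52 = 13, a_2 = floor((32 + 20)/13) = 4.
  m_3 = 13*4 - 20 = 32, d_3 = (1076 - 32^2)/13 = 52/13 = 4, a_3 = floor((32 + 32)/4) = 16.
  m_4 = 4*16 - 32 = 32, d_4 = (1076 - 32^2)/4 = 52/4 = 13, a_4 = floor((32 + 32)/13) = 4.
  m_5 = 13*4 - 32 = 20, d_5 = (1076 - 20^2)/13 = 676/13 = 52, a_5 = floor((32 + 20)/52) = 1.
  m_6 = 52*1 - 20 = 32, d_6 = (1076 - 32^2)/52 = 52/52 = 1, a_6 = floor((32 + 32)/1) = 64.
  m_7 = 1*64 - 32 = 32, d_7 = (1076 - 32^2)/1 = 52/1 = 52: (m_7, d_7) = (m_1, d_1) = (32, 52), so from here the quotients repeat a_1, ..., a_6; the period length is 6.
So sqrt(1076) = [32; (1, 4, 16, 4, 1, 64)] with period length k = 6.
k is even, so the fundamental solution of x^2 - 1076y^2 = 1 is (p_{k-1}, q_{k-1}) = (p_5, q_5); compute convergents through index 5.
Convergents (p_i = a_i*p_{i-1} + p_{i-2}, q_i = a_i*q_{i-1} + q_{i-2} with p_{-2}=0, p_{-1}=1, q_{-2}=1, q_{-1}=0):
  i=0: a_0=32, p_0 = 32*1 + 0 = 32, q_0 = 32*0 + 1 = 1.
  i=1: a_1=1, p_1 = 1*32 + 1 = 33, q_1 = 1*1 + 0 = 1.
  i=2: a_2=4, p_2 = 4*33 + 32 = 164, q_2 = 4*1 + 1 = 5.
  i=3: a_3=16, p_3 = 16*164 + 33 = 2657, q_3 = 16*5 + 1 = 81.
  i=4: a_4=4, p_4 = 4*2657 + 164 = 10792, q_4 = 4*81 + 5 = 329.
  i=5: a_5=1, p_5 = 1*10792 + 2657 = 13449, q_5 = 1*329 + 81 = 410.
Check: 13449^2 - 1076*410^2 = 180875601 - 180875600 = 1, so (x, y) = (13449, 410) solves the equation, and by the theorem it is the least positive solution.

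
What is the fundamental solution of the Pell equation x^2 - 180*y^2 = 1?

(x, y) = (161, 12)

First expand sqrt(180) as a continued fraction. With x_i = (sqrt(180) + m_i)/d_i and (m_0, d_0) = (0, 1): a_0 = floor(sqrt(180)) = 13, since 13^2 = 169 <= 180 < 196 = 14^2.
Iterate m_{i+1} = d_i*a_i - m_i, d_{i+1} = (180 - m_{i+1}^2)/d_i, a_{i+1} = floor((a_0 + m_{i+1})/d_{i+1}):
  m_1 = 1*13 - 0 = 13, d_1 = (180 - 13^2)/1 = 11/1 = 11, a_1 = floor((13 + 13)/11) = 2.
  m_2 = 11*2 - 13 = 9, d_2 = (180 - 9^2)/11 = 99/11 = 9, a_2 = floor((13 + 9)/9) = 2.
  m_3 = 9*2 - 9 = 9, d_3 = (180 - 9^2)/9 = 99/9 = 11, a_3 = floor((13 + 9)/11) = 2.
  m_4 = 11*2 - 9 = 13, d_4 = (180 - 13^2)/11 = 11/11 = 1, a_4 = floor((13 + 13)/1) = 26.
  m_5 = 1*26 - 13 = 13, d_5 = (180 - 13^2)/1 = 11/1 = 11: (m_5, d_5) = (m_1, d_1) = (13, 11), so from here the quotients repeat a_1, ..., a_4; the period length is 4.
So sqrt(180) = [13; (2, 2, 2, 26)] with period length k = 4.
k is even, so the fundamental solution of x^2 - 180y^2 = 1 is (p_{k-1}, q_{k-1}) = (p_3, q_3); compute convergents through index 3.
Convergents (p_i = a_i*p_{i-1} + p_{i-2}, q_i = a_i*q_{i-1} + q_{i-2} with p_{-2}=0, p_{-1}=1, q_{-2}=1, q_{-1}=0):
  i=0: a_0=13, p_0 = 13*1 + 0 = 13, q_0 = 13*0 + 1 = 1.
  i=1: a_1=2, p_1 = 2*13 + 1 = 27, q_1 = 2*1 + 0 = 2.
  i=2: a_2=2, p_2 = 2*27 + 13 = 67, q_2 = 2*2 + 1 = 5.
  i=3: a_3=2, p_3 = 2*67 + 27 = 161, q_3 = 2*5 + 2 = 12.
Check: 161^2 - 180*12^2 = 25921 - 25920 = 1, so (x, y) = (161, 12) solves the equation, and by the theorem it is the least positive solution.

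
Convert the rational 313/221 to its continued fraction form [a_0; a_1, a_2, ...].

Run the Euclidean algorithm on 313 and 221; the successive quotients are the partial quotients a_0, a_1, ... (each step inverts the fractional part left over by the previous one):
  313 = 1*221 + 92, so a_0 = 1.
  221 = 2*92 + 37, so a_1 = 2.
  92 = 2*37 + 18, so a_2 = 2.
  37 = 2*18 + 1, so a_3 = 2.
  18 = 18*1 + 0, so a_4 = 18.
The remainder reaches 0 after 5 divisions, so the expansion has 5 partial quotients, read off in order.

[1; 2, 2, 2, 18]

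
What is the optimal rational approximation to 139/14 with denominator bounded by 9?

Expand x = 139/14 as a continued fraction with the Euclidean algorithm:
  139 = 9*14 + 13, so a_0 = 9.
  14 = 1*13 + 1, so a_1 = 1.
  13 = 13*1 + 0, so a_2 = 13.
so x = [9; 1, 13].
Convergents (p_i = a_i*p_{i-1} + p_{i-2}, q_i = a_i*q_{i-1} + q_{i-2} with p_{-2}=0, p_{-1}=1, q_{-2}=1, q_{-1}=0), until the denominator exceeds 9:
  i=0: a_0=9, p_0 = 9*1 + 0 = 9, q_0 = 9*0 + 1 = 1.
  i=1: a_1=1, p_1 = 1*9 + 1 = 10, q_1 = 1*1 + 0 = 1.
  i=2: a_2=13, p_2 = 13*10 + 9 = 139, q_2 = 13*1 + 1 = 14.
q_2 = 14 > 9, so the last convergent with denominator <= 9 is p_1/q_1 = 10/1.
The closest fraction with denominator <= 9 is either p_1/q_1 or the intermediate fraction (k*p_1 + p_0)/(k*q_1 + q_0) with the largest k >= 1 whose denominator stays <= 9; these approach x as k grows, and every other convergent or intermediate fraction in range is farther away.
Largest k: floor((9 - q_0)/q_1) = floor((9 - 1)/1) = 8.
That gives (8*10 + 9)/(8*1 + 1) = 89/9.
Compare the errors: |x - 10/1| = |139*1 - 10*14|/(14*1) = 1/14, and |x - 89/9| = |139*9 - 89*14|/(14*9) = 5/126.
Cross-multiplying, 5*14 = 70 < 126 = 1*126, so 5/126 is smaller: the intermediate fraction 89/9 is closer to x than 10/1.

89/9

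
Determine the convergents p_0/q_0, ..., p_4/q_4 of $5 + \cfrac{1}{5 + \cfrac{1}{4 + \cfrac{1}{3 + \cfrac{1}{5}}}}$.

Using the convergent recurrence p_i = a_i*p_{i-1} + p_{i-2}, q_i = a_i*q_{i-1} + q_{i-2} with p_{-2}=0, p_{-1}=1, q_{-2}=1, q_{-1}=0:
  i=0: a_0=5, p_0 = 5*1 + 0 = 5, q_0 = 5*0 + 1 = 1.
  i=1: a_1=5, p_1 = 5*5 + 1 = 26, q_1 = 5*1 + 0 = 5.
  i=2: a_2=4, p_2 = 4*26 + 5 = 109, q_2 = 4*5 + 1 = 21.
  i=3: a_3=3, p_3 = 3*109 + 26 = 353, q_3 = 3*21 + 5 = 68.
  i=4: a_4=5, p_4 = 5*353 + 109 = 1874, q_4 = 5*68 + 21 = 361.

5/1, 26/5, 109/21, 353/68, 1874/361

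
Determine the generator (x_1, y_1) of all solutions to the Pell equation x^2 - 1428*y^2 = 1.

First expand sqrt(1428) as a continued fraction. With x_i = (sqrt(1428) + m_i)/d_i and (m_0, d_0) = (0, 1): a_0 = floor(sqrt(1428)) = 37, since 37^2 = 1369 <= 1428 < 1444 = 38^2.
Iterate m_{i+1} = d_i*a_i - m_i, d_{i+1} = (1428 - m_{i+1}^2)/d_i, a_{i+1} = floor((a_0 + m_{i+1})/d_{i+1}):
  m_1 = 1*37 - 0 = 37, d_1 = (1428 - 37^2)/1 = 59/1 = 59, a_1 = floor((37 + 37)/59) = 1.
  m_2 = 59*1 - 37 = 22, d_2 = (1428 - 22^2)/59 = 944/59 = 16, a_2 = floor((37 + 22)/16) = 3.
  m_3 = 16*3 - 22 = 26, d_3 = (1428 - 26^2)/16 = 752/16 = 47, a_3 = floor((37 + 26)/47) = 1.
  m_4 = 47*1 - 26 = 21, d_4 = (1428 - 21^2)/47 = 987/47 = 21, a_4 = floor((37 + 21)/21) = 2.
  m_5 = 21*2 - 21 = 21, d_5 = (1428 - 21^2)/21 = 987/21 = 47, a_5 = floor((37 + 21)/47) = 1.
  m_6 = 47*1 - 21 = 26, d_6 = (1428 - 26^2)/47 = 752/47 = 16, a_6 = floor((37 + 26)/16) = 3.
  m_7 = 16*3 - 26 = 22, d_7 = (1428 - 22^2)/16 = 944/16 = 59, a_7 = floor((37 + 22)/59) = 1.
  m_8 = 59*1 - 22 = 37, d_8 = (1428 - 37^2)/59 = 59/59 = 1, a_8 = floor((37 + 37)/1) = 74.
  m_9 = 1*74 - 37 = 37, d_9 = (1428 - 37^2)/1 = 59/1 = 59: (m_9, d_9) = (m_1, d_1) = (37, 59), so from here the quotients repeat a_1, ..., a_8; the period length is 8.
So sqrt(1428) = [37; (1, 3, 1, 2, 1, 3, 1, 74)] with period length k = 8.
k is even, so the fundamental solution of x^2 - 1428y^2 = 1 is (p_{k-1}, q_{k-1}) = (p_7, q_7); compute convergents through index 7.
Convergents (p_i = a_i*p_{i-1} + p_{i-2}, q_i = a_i*q_{i-1} + q_{i-2} with p_{-2}=0, p_{-1}=1, q_{-2}=1, q_{-1}=0):
  i=0: a_0=37, p_0 = 37*1 + 0 = 37, q_0 = 37*0 + 1 = 1.
  i=1: a_1=1, p_1 = 1*37 + 1 = 38, q_1 = 1*1 + 0 = 1.
  i=2: a_2=3, p_2 = 3*38 + 37 = 151, q_2 = 3*1 + 1 = 4.
  i=3: a_3=1, p_3 = 1*151 + 38 = 189, q_3 = 1*4 + 1 = 5.
  i=4: a_4=2, p_4 = 2*189 + 151 = 529, q_4 = 2*5 + 4 = 14.
  i=5: a_5=1, p_5 = 1*529 + 189 = 718, q_5 = 1*14 + 5 = 19.
  i=6: a_6=3, p_6 = 3*718 + 529 = 2683, q_6 = 3*19 + 14 = 71.
  i=7: a_7=1, p_7 = 1*2683 + 718 = 3401, q_7 = 1*71 + 19 = 90.
Check: 3401^2 - 1428*90^2 = 11566801 - 11566800 = 1, so (x, y) = (3401, 90) solves the equation, and by the theorem it is the least positive solution.

(x, y) = (3401, 90)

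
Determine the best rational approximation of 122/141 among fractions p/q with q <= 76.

45/52

Expand x = 122/141 as a continued fraction with the Euclidean algorithm:
  122 = 0*141 + 122, so a_0 = 0.
  141 = 1*122 + 19, so a_1 = 1.
  122 = 6*19 + 8, so a_2 = 6.
  19 = 2*8 + 3, so a_3 = 2.
  8 = 2*3 + 2, so a_4 = 2.
  3 = 1*2 + 1, so a_5 = 1.
  2 = 2*1 + 0, so a_6 = 2.
so x = [0; 1, 6, 2, 2, 1, 2].
Convergents (p_i = a_i*p_{i-1} + p_{i-2}, q_i = a_i*q_{i-1} + q_{i-2} with p_{-2}=0, p_{-1}=1, q_{-2}=1, q_{-1}=0), until the denominator exceeds 76:
  i=0: a_0=0, p_0 = 0*1 + 0 = 0, q_0 = 0*0 + 1 = 1.
  i=1: a_1=1, p_1 = 1*0 + 1 = 1, q_1 = 1*1 + 0 = 1.
  i=2: a_2=6, p_2 = 6*1 + 0 = 6, q_2 = 6*1 + 1 = 7.
  i=3: a_3=2, p_3 = 2*6 + 1 = 13, q_3 = 2*7 + 1 = 15.
  i=4: a_4=2, p_4 = 2*13 + 6 = 32, q_4 = 2*15 + 7 = 37.
  i=5: a_5=1, p_5 = 1*32 + 13 = 45, q_5 = 1*37 + 15 = 52.
  i=6: a_6=2, p_6 = 2*45 + 32 = 122, q_6 = 2*52 + 37 = 141.
q_6 = 141 > 76, so the last convergent with denominator <= 76 is p_5/q_5 = 45/52.
The closest fraction with denominator <= 76 is either p_5/q_5 or the intermediate fraction (k*p_5 + p_4)/(k*q_5 + q_4) with the largest k >= 1 whose denominator stays <= 76; these approach x as k grows, and every other convergent or intermediate fraction in range is farther away.
Largest k: floor((76 - q_4)/q_5) = floor((76 - 37)/52) = 0.
Since k = 0, no intermediate fraction beyond p_5/q_5 has denominator <= 76, so the convergent 45/52 is the closest (its error is |122*52 - 45*141|/(141*52) = 1/7332).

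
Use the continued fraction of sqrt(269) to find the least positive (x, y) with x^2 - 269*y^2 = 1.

First expand sqrt(269) as a continued fraction. With x_i = (sqrt(269) + m_i)/d_i and (m_0, d_0) = (0, 1): a_0 = floor(sqrt(269)) = 16, since 16^2 = 256 <= 269 < 289 = 17^2.
Iterate m_{i+1} = d_i*a_i - m_i, d_{i+1} = (269 - m_{i+1}^2)/d_i, a_{i+1} = floor((a_0 + m_{i+1})/d_{i+1}):
  m_1 = 1*16 - 0 = 16, d_1 = (269 - 16^2)/1 = 13/1 = 13, a_1 = floor((16 + 16)/13) = 2.
  m_2 = 13*2 - 16 = 10, d_2 = (269 - 10^2)/13 = 169/13 = 13, a_2 = floor((16 + 10)/13) = 2.
  m_3 = 13*2 - 10 = 16, d_3 = (269 - 16^2)/13 = 13/13 = 1, a_3 = floor((16 + 16)/1) = 32.
  m_4 = 1*32 - 16 = 16, d_4 = (269 - 16^2)/1 = 13/1 = 13: (m_4, d_4) = (m_1, d_1) = (16, 13), so from here the quotients repeat a_1, ..., a_3; the period length is 3.
So sqrt(269) = [16; (2, 2, 32)] with period length k = 3.
k is odd, so (p_{k-1}, q_{k-1}) only solves x^2 - 269y^2 = -1 and the fundamental solution of x^2 - 269y^2 = 1 is (p_{2k-1}, q_{2k-1}) = (p_5, q_5); compute convergents through index 5, running through the period twice.
Convergents (p_i = a_i*p_{i-1} + p_{i-2}, q_i = a_i*q_{i-1} + q_{i-2} with p_{-2}=0, p_{-1}=1, q_{-2}=1, q_{-1}=0):
  i=0: a_0=16, p_0 = 16*1 + 0 = 16, q_0 = 16*0 + 1 = 1.
  i=1: a_1=2, p_1 = 2*16 + 1 = 33, q_1 = 2*1 + 0 = 2.
  i=2: a_2=2, p_2 = 2*33 + 16 = 82, q_2 = 2*2 + 1 = 5.
  i=3: a_3=32, p_3 = 32*82 + 33 = 2657, q_3 = 32*5 + 2 = 162.
  i=4: a_4=2, p_4 = 2*2657 + 82 = 5396, q_4 = 2*162 + 5 = 329.
  i=5: a_5=2, p_5 = 2*5396 + 2657 = 13449, q_5 = 2*329 + 162 = 820.
Indeed p_2^2 - 269*q_2^2 = 6724 - 6725 = -1, not +1.
Check: 13449^2 - 269*820^2 = 180875601 - 180875600 = 1, so (x, y) = (13449, 820) solves the equation, and by the theorem it is the least positive solution.

(x, y) = (13449, 820)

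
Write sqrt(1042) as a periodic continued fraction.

[32; (3, 1, 1, 3, 64)]

Write x_i = (sqrt(1042) + m_i)/d_i with (m_0, d_0) = (0, 1). a_0 = floor(sqrt(1042)) = 32, since 32^2 = 1024 <= 1042 < 1089 = 33^2.
Iterate m_{i+1} = d_i*a_i - m_i, d_{i+1} = (1042 - m_{i+1}^2)/d_i, a_{i+1} = floor((a_0 + m_{i+1})/d_{i+1}):
  m_1 = 1*32 - 0 = 32, d_1 = (1042 - 32^2)/1 = 18/1 = 18, a_1 = floor((32 + 32)/18) = 3.
  m_2 = 18*3 - 32 = 22, d_2 = (1042 - 22^2)/18 = 558/18 = 31, a_2 = floor((32 + 22)/31) = 1.
  m_3 = 31*1 - 22 = 9, d_3 = (1042 - 9^2)/31 = 961/31 = 31, a_3 = floor((32 + 9)/31) = 1.
  m_4 = 31*1 - 9 = 22, d_4 = (1042 - 22^2)/31 = 558/31 = 18, a_4 = floor((32 + 22)/18) = 3.
  m_5 = 18*3 - 22 = 32, d_5 = (1042 - 32^2)/18 = 18/18 = 1, a_5 = floor((32 + 32)/1) = 64.
  m_6 = 1*64 - 32 = 32, d_6 = (1042 - 32^2)/1 = 18/1 = 18: (m_6, d_6) = (m_1, d_1) = (32, 18), so from here the quotients repeat a_1, ..., a_5; the period length is 5.
Hence the expansion of sqrt(1042) is a_0 = 32 followed by the repeating block 3, 1, 1, 3, 64 (period 5).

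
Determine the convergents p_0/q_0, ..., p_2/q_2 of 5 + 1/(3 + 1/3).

Using the convergent recurrence p_i = a_i*p_{i-1} + p_{i-2}, q_i = a_i*q_{i-1} + q_{i-2} with p_{-2}=0, p_{-1}=1, q_{-2}=1, q_{-1}=0:
  i=0: a_0=5, p_0 = 5*1 + 0 = 5, q_0 = 5*0 + 1 = 1.
  i=1: a_1=3, p_1 = 3*5 + 1 = 16, q_1 = 3*1 + 0 = 3.
  i=2: a_2=3, p_2 = 3*16 + 5 = 53, q_2 = 3*3 + 1 = 10.

5/1, 16/3, 53/10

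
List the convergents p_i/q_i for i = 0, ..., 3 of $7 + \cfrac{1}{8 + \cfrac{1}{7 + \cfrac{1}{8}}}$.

7/1, 57/8, 406/57, 3305/464

Using the convergent recurrence p_i = a_i*p_{i-1} + p_{i-2}, q_i = a_i*q_{i-1} + q_{i-2} with p_{-2}=0, p_{-1}=1, q_{-2}=1, q_{-1}=0:
  i=0: a_0=7, p_0 = 7*1 + 0 = 7, q_0 = 7*0 + 1 = 1.
  i=1: a_1=8, p_1 = 8*7 + 1 = 57, q_1 = 8*1 + 0 = 8.
  i=2: a_2=7, p_2 = 7*57 + 7 = 406, q_2 = 7*8 + 1 = 57.
  i=3: a_3=8, p_3 = 8*406 + 57 = 3305, q_3 = 8*57 + 8 = 464.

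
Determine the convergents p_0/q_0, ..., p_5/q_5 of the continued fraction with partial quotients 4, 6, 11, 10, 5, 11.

4/1, 25/6, 279/67, 2815/676, 14354/3447, 160709/38593

Using the convergent recurrence p_i = a_i*p_{i-1} + p_{i-2}, q_i = a_i*q_{i-1} + q_{i-2} with p_{-2}=0, p_{-1}=1, q_{-2}=1, q_{-1}=0:
  i=0: a_0=4, p_0 = 4*1 + 0 = 4, q_0 = 4*0 + 1 = 1.
  i=1: a_1=6, p_1 = 6*4 + 1 = 25, q_1 = 6*1 + 0 = 6.
  i=2: a_2=11, p_2 = 11*25 + 4 = 279, q_2 = 11*6 + 1 = 67.
  i=3: a_3=10, p_3 = 10*279 + 25 = 2815, q_3 = 10*67 + 6 = 676.
  i=4: a_4=5, p_4 = 5*2815 + 279 = 14354, q_4 = 5*676 + 67 = 3447.
  i=5: a_5=11, p_5 = 11*14354 + 2815 = 160709, q_5 = 11*3447 + 676 = 38593.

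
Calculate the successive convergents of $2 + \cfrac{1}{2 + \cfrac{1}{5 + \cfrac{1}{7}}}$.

Using the convergent recurrence p_i = a_i*p_{i-1} + p_{i-2}, q_i = a_i*q_{i-1} + q_{i-2} with p_{-2}=0, p_{-1}=1, q_{-2}=1, q_{-1}=0:
  i=0: a_0=2, p_0 = 2*1 + 0 = 2, q_0 = 2*0 + 1 = 1.
  i=1: a_1=2, p_1 = 2*2 + 1 = 5, q_1 = 2*1 + 0 = 2.
  i=2: a_2=5, p_2 = 5*5 + 2 = 27, q_2 = 5*2 + 1 = 11.
  i=3: a_3=7, p_3 = 7*27 + 5 = 194, q_3 = 7*11 + 2 = 79.

2/1, 5/2, 27/11, 194/79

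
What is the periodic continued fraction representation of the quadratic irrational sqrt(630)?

[25; (10, 50)]

Write x_i = (sqrt(630) + m_i)/d_i with (m_0, d_0) = (0, 1). a_0 = floor(sqrt(630)) = 25, since 25^2 = 625 <= 630 < 676 = 26^2.
Iterate m_{i+1} = d_i*a_i - m_i, d_{i+1} = (630 - m_{i+1}^2)/d_i, a_{i+1} = floor((a_0 + m_{i+1})/d_{i+1}):
  m_1 = 1*25 - 0 = 25, d_1 = (630 - 25^2)/1 = 5/1 = 5, a_1 = floor((25 + 25)/5) = 10.
  m_2 = 5*10 - 25 = 25, d_2 = (630 - 25^2)/5 = 5/5 = 1, a_2 = floor((25 + 25)/1) = 50.
  m_3 = 1*50 - 25 = 25, d_3 = (630 - 25^2)/1 = 5/1 = 5: (m_3, d_3) = (m_1, d_1) = (25, 5), so from here the quotients repeat a_1, a_2; the period length is 2.
Hence the expansion of sqrt(630) is a_0 = 25 followed by the repeating block 10, 50 (period 2).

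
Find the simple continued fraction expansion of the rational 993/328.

[3; 36, 2, 4]

Run the Euclidean algorithm on 993 and 328; the successive quotients are the partial quotients a_0, a_1, ... (each step inverts the fractional part left over by the previous one):
  993 = 3*328 + 9, so a_0 = 3.
  328 = 36*9 + 4, so a_1 = 36.
  9 = 2*4 + 1, so a_2 = 2.
  4 = 4*1 + 0, so a_3 = 4.
The remainder reaches 0 after 4 divisions, so the expansion has 4 partial quotients, read off in order.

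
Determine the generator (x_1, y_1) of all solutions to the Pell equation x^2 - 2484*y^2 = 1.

First expand sqrt(2484) as a continued fraction. With x_i = (sqrt(2484) + m_i)/d_i and (m_0, d_0) = (0, 1): a_0 = floor(sqrt(2484)) = 49, since 49^2 = 2401 <= 2484 < 2500 = 50^2.
Iterate m_{i+1} = d_i*a_i - m_i, d_{i+1} = (2484 - m_{i+1}^2)/d_i, a_{i+1} = floor((a_0 + m_{i+1})/d_{i+1}):
  m_1 = 1*49 - 0 = 49, d_1 = (2484 - 49^2)/1 = 83/1 = 83, a_1 = floor((49 + 49)/83) = 1.
  m_2 = 83*1 - 49 = 34, d_2 = (2484 - 34^2)/83 = 1328/83 = 16, a_2 = floor((49 + 34)/16) = 5.
  m_3 = 16*5 - 34 = 46, d_3 = (2484 - 46^2)/16 = 368/16 = 23, a_3 = floor((49 + 46)/23) = 4.
  m_4 = 23*4 - 46 = 46, d_4 = (2484 - 46^2)/23 = 368/23 = 16, a_4 = floor((49 + 46)/16) = 5.
  m_5 = 16*5 - 46 = 34, d_5 = (2484 - 34^2)/16 = 1328/16 = 83, a_5 = floor((49 + 34)/83) = 1.
  m_6 = 83*1 - 34 = 49, d_6 = (2484 - 49^2)/83 = 83/83 = 1, a_6 = floor((49 + 49)/1) = 98.
  m_7 = 1*98 - 49 = 49, d_7 = (2484 - 49^2)/1 = 83/1 = 83: (m_7, d_7) = (m_1, d_1) = (49, 83), so from here the quotients repeat a_1, ..., a_6; the period length is 6.
So sqrt(2484) = [49; (1, 5, 4, 5, 1, 98)] with period length k = 6.
k is even, so the fundamental solution of x^2 - 2484y^2 = 1 is (p_{k-1}, q_{k-1}) = (p_5, q_5); compute convergents through index 5.
Convergents (p_i = a_i*p_{i-1} + p_{i-2}, q_i = a_i*q_{i-1} + q_{i-2} with p_{-2}=0, p_{-1}=1, q_{-2}=1, q_{-1}=0):
  i=0: a_0=49, p_0 = 49*1 + 0 = 49, q_0 = 49*0 + 1 = 1.
  i=1: a_1=1, p_1 = 1*49 + 1 = 50, q_1 = 1*1 + 0 = 1.
  i=2: a_2=5, p_2 = 5*50 + 49 = 299, q_2 = 5*1 + 1 = 6.
  i=3: a_3=4, p_3 = 4*299 + 50 = 1246, q_3 = 4*6 + 1 = 25.
  i=4: a_4=5, p_4 = 5*1246 + 299 = 6529, q_4 = 5*25 + 6 = 131.
  i=5: a_5=1, p_5 = 1*6529 + 1246 = 7775, q_5 = 1*131 + 25 = 156.
Check: 7775^2 - 2484*156^2 = 60450625 - 60450624 = 1, so (x, y) = (7775, 156) solves the equation, and by the theorem it is the least positive solution.

(x, y) = (7775, 156)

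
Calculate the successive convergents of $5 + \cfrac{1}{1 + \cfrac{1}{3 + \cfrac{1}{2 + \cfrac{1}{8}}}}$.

5/1, 6/1, 23/4, 52/9, 439/76

Using the convergent recurrence p_i = a_i*p_{i-1} + p_{i-2}, q_i = a_i*q_{i-1} + q_{i-2} with p_{-2}=0, p_{-1}=1, q_{-2}=1, q_{-1}=0:
  i=0: a_0=5, p_0 = 5*1 + 0 = 5, q_0 = 5*0 + 1 = 1.
  i=1: a_1=1, p_1 = 1*5 + 1 = 6, q_1 = 1*1 + 0 = 1.
  i=2: a_2=3, p_2 = 3*6 + 5 = 23, q_2 = 3*1 + 1 = 4.
  i=3: a_3=2, p_3 = 2*23 + 6 = 52, q_3 = 2*4 + 1 = 9.
  i=4: a_4=8, p_4 = 8*52 + 23 = 439, q_4 = 8*9 + 4 = 76.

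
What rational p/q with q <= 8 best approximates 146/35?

Expand x = 146/35 as a continued fraction with the Euclidean algorithm:
  146 = 4*35 + 6, so a_0 = 4.
  35 = 5*6 + 5, so a_1 = 5.
  6 = 1*5 + 1, so a_2 = 1.
  5 = 5*1 + 0, so a_3 = 5.
so x = [4; 5, 1, 5].
Convergents (p_i = a_i*p_{i-1} + p_{i-2}, q_i = a_i*q_{i-1} + q_{i-2} with p_{-2}=0, p_{-1}=1, q_{-2}=1, q_{-1}=0), until the denominator exceeds 8:
  i=0: a_0=4, p_0 = 4*1 + 0 = 4, q_0 = 4*0 + 1 = 1.
  i=1: a_1=5, p_1 = 5*4 + 1 = 21, q_1 = 5*1 + 0 = 5.
  i=2: a_2=1, p_2 = 1*21 + 4 = 25, q_2 = 1*5 + 1 = 6.
  i=3: a_3=5, p_3 = 5*25 + 21 = 146, q_3 = 5*6 + 5 = 35.
q_3 = 35 > 8, so the last convergent with denominator <= 8 is p_2/q_2 = 25/6.
The closest fraction with denominator <= 8 is either p_2/q_2 or the intermediate fraction (k*p_2 + p_1)/(k*q_2 + q_1) with the largest k >= 1 whose denominator stays <= 8; these approach x as k grows, and every other convergent or intermediate fraction in range is farther away.
Largest k: floor((8 - q_1)/q_2) = floor((8 - 5)/6) = 0.
Since k = 0, no intermediate fraction beyond p_2/q_2 has denominator <= 8, so the convergent 25/6 is the closest (its error is |146*6 - 25*35|/(35*6) = 1/210).

25/6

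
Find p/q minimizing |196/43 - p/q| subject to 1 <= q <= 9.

41/9

Expand x = 196/43 as a continued fraction with the Euclidean algorithm:
  196 = 4*43 + 24, so a_0 = 4.
  43 = 1*24 + 19, so a_1 = 1.
  24 = 1*19 + 5, so a_2 = 1.
  19 = 3*5 + 4, so a_3 = 3.
  5 = 1*4 + 1, so a_4 = 1.
  4 = 4*1 + 0, so a_5 = 4.
so x = [4; 1, 1, 3, 1, 4].
Convergents (p_i = a_i*p_{i-1} + p_{i-2}, q_i = a_i*q_{i-1} + q_{i-2} with p_{-2}=0, p_{-1}=1, q_{-2}=1, q_{-1}=0), until the denominator exceeds 9:
  i=0: a_0=4, p_0 = 4*1 + 0 = 4, q_0 = 4*0 + 1 = 1.
  i=1: a_1=1, p_1 = 1*4 + 1 = 5, q_1 = 1*1 + 0 = 1.
  i=2: a_2=1, p_2 = 1*5 + 4 = 9, q_2 = 1*1 + 1 = 2.
  i=3: a_3=3, p_3 = 3*9 + 5 = 32, q_3 = 3*2 + 1 = 7.
  i=4: a_4=1, p_4 = 1*32 + 9 = 41, q_4 = 1*7 + 2 = 9.
  i=5: a_5=4, p_5 = 4*41 + 32 = 196, q_5 = 4*9 + 7 = 43.
q_5 = 43 > 9, so the last convergent with denominator <= 9 is p_4/q_4 = 41/9.
The closest fraction with denominator <= 9 is either p_4/q_4 or the intermediate fraction (k*p_4 + p_3)/(k*q_4 + q_3) with the largest k >= 1 whose denominator stays <= 9; these approach x as k grows, and every other convergent or intermediate fraction in range is farther away.
Largest k: floor((9 - q_3)/q_4) = floor((9 - 7)/9) = 0.
Since k = 0, no intermediate fraction beyond p_4/q_4 has denominator <= 9, so the convergent 41/9 is the closest (its error is |196*9 - 41*43|/(43*9) = 1/387).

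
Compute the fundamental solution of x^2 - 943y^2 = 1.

(x, y) = (737, 24)

First expand sqrt(943) as a continued fraction. With x_i = (sqrt(943) + m_i)/d_i and (m_0, d_0) = (0, 1): a_0 = floor(sqrt(943)) = 30, since 30^2 = 900 <= 943 < 961 = 31^2.
Iterate m_{i+1} = d_i*a_i - m_i, d_{i+1} = (943 - m_{i+1}^2)/d_i, a_{i+1} = floor((a_0 + m_{i+1})/d_{i+1}):
  m_1 = 1*30 - 0 = 30, d_1 = (943 - 30^2)/1 = 43/1 = 43, a_1 = floor((30 + 30)/43) = 1.
  m_2 = 43*1 - 30 = 13, d_2 = (943 - 13^2)/43 = 774/43 = 18, a_2 = floor((30 + 13)/18) = 2.
  m_3 = 18*2 - 13 = 23, d_3 = (943 - 23^2)/18 = 414/18 = 23, a_3 = floor((30 + 23)/23) = 2.
  m_4 = 23*2 - 23 = 23, d_4 = (943 - 23^2)/23 = 414/23 = 18, a_4 = floor((30 + 23)/18) = 2.
  m_5 = 18*2 - 23 = 13, d_5 = (943 - 13^2)/18 = 774/18 = 43, a_5 = floor((30 + 13)/43) = 1.
  m_6 = 43*1 - 13 = 30, d_6 = (943 - 30^2)/43 = 43/43 = 1, a_6 = floor((30 + 30)/1) = 60.
  m_7 = 1*60 - 30 = 30, d_7 = (943 - 30^2)/1 = 43/1 = 43: (m_7, d_7) = (m_1, d_1) = (30, 43), so from here the quotients repeat a_1, ..., a_6; the period length is 6.
So sqrt(943) = [30; (1, 2, 2, 2, 1, 60)] with period length k = 6.
k is even, so the fundamental solution of x^2 - 943y^2 = 1 is (p_{k-1}, q_{k-1}) = (p_5, q_5); compute convergents through index 5.
Convergents (p_i = a_i*p_{i-1} + p_{i-2}, q_i = a_i*q_{i-1} + q_{i-2} with p_{-2}=0, p_{-1}=1, q_{-2}=1, q_{-1}=0):
  i=0: a_0=30, p_0 = 30*1 + 0 = 30, q_0 = 30*0 + 1 = 1.
  i=1: a_1=1, p_1 = 1*30 + 1 = 31, q_1 = 1*1 + 0 = 1.
  i=2: a_2=2, p_2 = 2*31 + 30 = 92, q_2 = 2*1 + 1 = 3.
  i=3: a_3=2, p_3 = 2*92 + 31 = 215, q_3 = 2*3 + 1 = 7.
  i=4: a_4=2, p_4 = 2*215 + 92 = 522, q_4 = 2*7 + 3 = 17.
  i=5: a_5=1, p_5 = 1*522 + 215 = 737, q_5 = 1*17 + 7 = 24.
Check: 737^2 - 943*24^2 = 543169 - 543168 = 1, so (x, y) = (737, 24) solves the equation, and by the theorem it is the least positive solution.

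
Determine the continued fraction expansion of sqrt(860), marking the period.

[29; (3, 14, 3, 58)]

Write x_i = (sqrt(860) + m_i)/d_i with (m_0, d_0) = (0, 1). a_0 = floor(sqrt(860)) = 29, since 29^2 = 841 <= 860 < 900 = 30^2.
Iterate m_{i+1} = d_i*a_i - m_i, d_{i+1} = (860 - m_{i+1}^2)/d_i, a_{i+1} = floor((a_0 + m_{i+1})/d_{i+1}):
  m_1 = 1*29 - 0 = 29, d_1 = (860 - 29^2)/1 = 19/1 = 19, a_1 = floor((29 + 29)/19) = 3.
  m_2 = 19*3 - 29 = 28, d_2 = (860 - 28^2)/19 = 76/19 = 4, a_2 = floor((29 + 28)/4) = 14.
  m_3 = 4*14 - 28 = 28, d_3 = (860 - 28^2)/4 = 76/4 = 19, a_3 = floor((29 + 28)/19) = 3.
  m_4 = 19*3 - 28 = 29, d_4 = (860 - 29^2)/19 = 19/19 = 1, a_4 = floor((29 + 29)/1) = 58.
  m_5 = 1*58 - 29 = 29, d_5 = (860 - 29^2)/1 = 19/1 = 19: (m_5, d_5) = (m_1, d_1) = (29, 19), so from here the quotients repeat a_1, ..., a_4; the period length is 4.
Hence the expansion of sqrt(860) is a_0 = 29 followed by the repeating block 3, 14, 3, 58 (period 4).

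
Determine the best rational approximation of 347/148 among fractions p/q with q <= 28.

61/26

Expand x = 347/148 as a continued fraction with the Euclidean algorithm:
  347 = 2*148 + 51, so a_0 = 2.
  148 = 2*51 + 46, so a_1 = 2.
  51 = 1*46 + 5, so a_2 = 1.
  46 = 9*5 + 1, so a_3 = 9.
  5 = 5*1 + 0, so a_4 = 5.
so x = [2; 2, 1, 9, 5].
Convergents (p_i = a_i*p_{i-1} + p_{i-2}, q_i = a_i*q_{i-1} + q_{i-2} with p_{-2}=0, p_{-1}=1, q_{-2}=1, q_{-1}=0), until the denominator exceeds 28:
  i=0: a_0=2, p_0 = 2*1 + 0 = 2, q_0 = 2*0 + 1 = 1.
  i=1: a_1=2, p_1 = 2*2 + 1 = 5, q_1 = 2*1 + 0 = 2.
  i=2: a_2=1, p_2 = 1*5 + 2 = 7, q_2 = 1*2 + 1 = 3.
  i=3: a_3=9, p_3 = 9*7 + 5 = 68, q_3 = 9*3 + 2 = 29.
q_3 = 29 > 28, so the last convergent with denominator <= 28 is p_2/q_2 = 7/3.
The closest fraction with denominator <= 28 is either p_2/q_2 or the intermediate fraction (k*p_2 + p_1)/(k*q_2 + q_1) with the largest k >= 1 whose denominator stays <= 28; these approach x as k grows, and every other convergent or intermediate fraction in range is farther away.
Largest k: floor((28 - q_1)/q_2) = floor((28 - 2)/3) = 8.
That gives (8*7 + 5)/(8*3 + 2) = 61/26.
Compare the errors: |x - 7/3| = |347*3 - 7*148|/(148*3) = 5/444, and |x - 61/26| = |347*26 - 61*148|/(148*26) = 6/3848.
Cross-multiplying, 6*444 = 2664 < 19240 = 5*3848, so 6/3848 is smaller: the intermediate fraction 61/26 is closer to x than 7/3.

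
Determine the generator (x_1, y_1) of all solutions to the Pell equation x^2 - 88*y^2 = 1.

First expand sqrt(88) as a continued fraction. With x_i = (sqrt(88) + m_i)/d_i and (m_0, d_0) = (0, 1): a_0 = floor(sqrt(88)) = 9, since 9^2 = 81 <= 88 < 100 = 10^2.
Iterate m_{i+1} = d_i*a_i - m_i, d_{i+1} = (88 - m_{i+1}^2)/d_i, a_{i+1} = floor((a_0 + m_{i+1})/d_{i+1}):
  m_1 = 1*9 - 0 = 9, d_1 = (88 - 9^2)/1 = 7/1 = 7, a_1 = floor((9 + 9)/7) = 2.
  m_2 = 7*2 - 9 = 5, d_2 = (88 - 5^2)/7 = 63/7 = 9, a_2 = floor((9 + 5)/9) = 1.
  m_3 = 9*1 - 5 = 4, d_3 = (88 - 4^2)/9 = 72/9 = 8, a_3 = floor((9 + 4)/8) = 1.
  m_4 = 8*1 - 4 = 4, d_4 = (88 - 4^2)/8 = 72/8 = 9, a_4 = floor((9 + 4)/9) = 1.
  m_5 = 9*1 - 4 = 5, d_5 = (88 - 5^2)/9 = 63/9 = 7, a_5 = floor((9 + 5)/7) = 2.
  m_6 = 7*2 - 5 = 9, d_6 = (88 - 9^2)/7 = 7/7 = 1, a_6 = floor((9 + 9)/1) = 18.
  m_7 = 1*18 - 9 = 9, d_7 = (88 - 9^2)/1 = 7/1 = 7: (m_7, d_7) = (m_1, d_1) = (9, 7), so from here the quotients repeat a_1, ..., a_6; the period length is 6.
So sqrt(88) = [9; (2, 1, 1, 1, 2, 18)] with period length k = 6.
k is even, so the fundamental solution of x^2 - 88y^2 = 1 is (p_{k-1}, q_{k-1}) = (p_5, q_5); compute convergents through index 5.
Convergents (p_i = a_i*p_{i-1} + p_{i-2}, q_i = a_i*q_{i-1} + q_{i-2} with p_{-2}=0, p_{-1}=1, q_{-2}=1, q_{-1}=0):
  i=0: a_0=9, p_0 = 9*1 + 0 = 9, q_0 = 9*0 + 1 = 1.
  i=1: a_1=2, p_1 = 2*9 + 1 = 19, q_1 = 2*1 + 0 = 2.
  i=2: a_2=1, p_2 = 1*19 + 9 = 28, q_2 = 1*2 + 1 = 3.
  i=3: a_3=1, p_3 = 1*28 + 19 = 47, q_3 = 1*3 + 2 = 5.
  i=4: a_4=1, p_4 = 1*47 + 28 = 75, q_4 = 1*5 + 3 = 8.
  i=5: a_5=2, p_5 = 2*75 + 47 = 197, q_5 = 2*8 + 5 = 21.
Check: 197^2 - 88*21^2 = 38809 - 38808 = 1, so (x, y) = (197, 21) solves the equation, and by the theorem it is the least positive solution.

(x, y) = (197, 21)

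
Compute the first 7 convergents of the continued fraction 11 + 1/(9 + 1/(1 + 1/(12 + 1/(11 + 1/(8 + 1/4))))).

11/1, 100/9, 111/10, 1432/129, 15863/1429, 128336/11561, 529207/47673

Using the convergent recurrence p_i = a_i*p_{i-1} + p_{i-2}, q_i = a_i*q_{i-1} + q_{i-2} with p_{-2}=0, p_{-1}=1, q_{-2}=1, q_{-1}=0:
  i=0: a_0=11, p_0 = 11*1 + 0 = 11, q_0 = 11*0 + 1 = 1.
  i=1: a_1=9, p_1 = 9*11 + 1 = 100, q_1 = 9*1 + 0 = 9.
  i=2: a_2=1, p_2 = 1*100 + 11 = 111, q_2 = 1*9 + 1 = 10.
  i=3: a_3=12, p_3 = 12*111 + 100 = 1432, q_3 = 12*10 + 9 = 129.
  i=4: a_4=11, p_4 = 11*1432 + 111 = 15863, q_4 = 11*129 + 10 = 1429.
  i=5: a_5=8, p_5 = 8*15863 + 1432 = 128336, q_5 = 8*1429 + 129 = 11561.
  i=6: a_6=4, p_6 = 4*128336 + 15863 = 529207, q_6 = 4*11561 + 1429 = 47673.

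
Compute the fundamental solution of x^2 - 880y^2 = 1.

(x, y) = (89, 3)

First expand sqrt(880) as a continued fraction. With x_i = (sqrt(880) + m_i)/d_i and (m_0, d_0) = (0, 1): a_0 = floor(sqrt(880)) = 29, since 29^2 = 841 <= 880 < 900 = 30^2.
Iterate m_{i+1} = d_i*a_i - m_i, d_{i+1} = (880 - m_{i+1}^2)/d_i, a_{i+1} = floor((a_0 + m_{i+1})/d_{i+1}):
  m_1 = 1*29 - 0 = 29, d_1 = (880 - 29^2)/1 = 39/1 = 39, a_1 = floor((29 + 29)/39) = 1.
  m_2 = 39*1 - 29 = 10, d_2 = (880 - 10^2)/39 = 780/39 = 20, a_2 = floor((29 + 10)/20) = 1.
  m_3 = 20*1 - 10 = 10, d_3 = (880 - 10^2)/20 = 780/20 = 39, a_3 = floor((29 + 10)/39) = 1.
  m_4 = 39*1 - 10 = 29, d_4 = (880 - 29^2)/39 = 39/39 = 1, a_4 = floor((29 + 29)/1) = 58.
  m_5 = 1*58 - 29 = 29, d_5 = (880 - 29^2)/1 = 39/1 = 39: (m_5, d_5) = (m_1, d_1) = (29, 39), so from here the quotients repeat a_1, ..., a_4; the period length is 4.
So sqrt(880) = [29; (1, 1, 1, 58)] with period length k = 4.
k is even, so the fundamental solution of x^2 - 880y^2 = 1 is (p_{k-1}, q_{k-1}) = (p_3, q_3); compute convergents through index 3.
Convergents (p_i = a_i*p_{i-1} + p_{i-2}, q_i = a_i*q_{i-1} + q_{i-2} with p_{-2}=0, p_{-1}=1, q_{-2}=1, q_{-1}=0):
  i=0: a_0=29, p_0 = 29*1 + 0 = 29, q_0 = 29*0 + 1 = 1.
  i=1: a_1=1, p_1 = 1*29 + 1 = 30, q_1 = 1*1 + 0 = 1.
  i=2: a_2=1, p_2 = 1*30 + 29 = 59, q_2 = 1*1 + 1 = 2.
  i=3: a_3=1, p_3 = 1*59 + 30 = 89, q_3 = 1*2 + 1 = 3.
Check: 89^2 - 880*3^2 = 7921 - 7920 = 1, so (x, y) = (89, 3) solves the equation, and by the theorem it is the least positive solution.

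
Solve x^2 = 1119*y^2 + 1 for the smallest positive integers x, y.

(x, y) = (31657255, 946364)

First expand sqrt(1119) as a continued fraction. With x_i = (sqrt(1119) + m_i)/d_i and (m_0, d_0) = (0, 1): a_0 = floor(sqrt(1119)) = 33, since 33^2 = 1089 <= 1119 < 1156 = 34^2.
Iterate m_{i+1} = d_i*a_i - m_i, d_{i+1} = (1119 - m_{i+1}^2)/d_i, a_{i+1} = floor((a_0 + m_{i+1})/d_{i+1}):
  m_1 = 1*33 - 0 = 33, d_1 = (1119 - 33^2)/1 = 30/1 = 30, a_1 = floor((33 + 33)/30) = 2.
  m_2 = 30*2 - 33 = 27, d_2 = (1119 - 27^2)/30 = 390/30 = 13, a_2 = floor((33 + 27)/13) = 4.
  m_3 = 13*4 - 27 = 25, d_3 = (1119 - 25^2)/13 = 494/13 = 38, a_3 = floor((33 + 25)/38) = 1.
  m_4 = 38*1 - 25 = 13, d_4 = (1119 - 13^2)/38 = 950/38 = 25, a_4 = floor((33 + 13)/25) = 1.
  m_5 = 25*1 - 13 = 12, d_5 = (1119 - 12^2)/25 = 975/25 = 39, a_5 = floor((33 + 12)/39) = 1.
  m_6 = 39*1 - 12 = 27, d_6 = (1119 - 27^2)/39 = 390/39 = 10, a_6 = floor((33 + 27)/10) = 6.
  m_7 = 10*6 - 27 = 33, d_7 = (1119 - 33^2)/10 = 30/10 = 3, a_7 = floor((33 + 33)/3) = 22.
  m_8 = 3*22 - 33 = 33, d_8 = (1119 - 33^2)/3 = 30/3 = 10, a_8 = floor((33 + 33)/10) = 6.
  m_9 = 10*6 - 33 = 27, d_9 = (1119 - 27^2)/10 = 390/10 = 39, a_9 = floor((33 + 27)/39) = 1.
  m_10 = 39*1 - 27 = 12, d_10 = (1119 - 12^2)/39 = 975/39 = 25, a_10 = floor((33 + 12)/25) = 1.
  m_11 = 25*1 - 12 = 13, d_11 = (1119 - 13^2)/25 = 950/25 = 38, a_11 = floor((33 + 13)/38) = 1.
  m_12 = 38*1 - 13 = 25, d_12 = (1119 - 25^2)/38 = 494/38 = 13, a_12 = floor((33 + 25)/13) = 4.
  m_13 = 13*4 - 25 = 27, d_13 = (1119 - 27^2)/13 = 390/13 = 30, a_13 = floor((33 + 27)/30) = 2.
  m_14 = 30*2 - 27 = 33, d_14 = (1119 - 33^2)/30 = 30/30 = 1, a_14 = floor((33 + 33)/1) = 66.
  m_15 = 1*66 - 33 = 33, d_15 = (1119 - 33^2)/1 = 30/1 = 30: (m_15, d_15) = (m_1, d_1) = (33, 30), so from here the quotients repeat a_1, ..., a_14; the period length is 14.
So sqrt(1119) = [33; (2, 4, 1, 1, 1, 6, 22, 6, 1, 1, 1, 4, 2, 66)] with period length k = 14.
k is even, so the fundamental solution of x^2 - 1119y^2 = 1 is (p_{k-1}, q_{k-1}) = (p_13, q_13); compute convergents through index 13.
Convergents (p_i = a_i*p_{i-1} + p_{i-2}, q_i = a_i*q_{i-1} + q_{i-2} with p_{-2}=0, p_{-1}=1, q_{-2}=1, q_{-1}=0):
  i=0: a_0=33, p_0 = 33*1 + 0 = 33, q_0 = 33*0 + 1 = 1.
  i=1: a_1=2, p_1 = 2*33 + 1 = 67, q_1 = 2*1 + 0 = 2.
  i=2: a_2=4, p_2 = 4*67 + 33 = 301, q_2 = 4*2 + 1 = 9.
  i=3: a_3=1, p_3 = 1*301 + 67 = 368, q_3 = 1*9 + 2 = 11.
  i=4: a_4=1, p_4 = 1*368 + 301 = 669, q_4 = 1*11 + 9 = 20.
  i=5: a_5=1, p_5 = 1*669 + 368 = 1037, q_5 = 1*20 + 11 = 31.
  i=6: a_6=6, p_6 = 6*1037 + 669 = 6891, q_6 = 6*31 + 20 = 206.
  i=7: a_7=22, p_7 = 22*6891 + 1037 = 152639, q_7 = 22*206 + 31 = 4563.
  i=8: a_8=6, p_8 = 6*152639 + 6891 = 922725, q_8 = 6*4563 + 206 = 27584.
  i=9: a_9=1, p_9 = 1*922725 + 152639 = 1075364, q_9 = 1*27584 + 4563 = 32147.
  i=10: a_10=1, p_10 = 1*1075364 + 922725 = 1998089, q_10 = 1*32147 + 27584 = 59731.
  i=11: a_11=1, p_11 = 1*1998089 + 1075364 = 3073453, q_11 = 1*59731 + 32147 = 91878.
  i=12: a_12=4, p_12 = 4*3073453 + 1998089 = 14291901, q_12 = 4*91878 + 59731 = 427243.
  i=13: a_13=2, p_13 = 2*14291901 + 3073453 = 31657255, q_13 = 2*427243 + 91878 = 946364.
Check: 31657255^2 - 1119*946364^2 = 1002181794135025 - 1002181794135024 = 1, so (x, y) = (31657255, 946364) solves the equation, and by the theorem it is the least positive solution.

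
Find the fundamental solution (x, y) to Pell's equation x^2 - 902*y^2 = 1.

(x, y) = (901, 30)

First expand sqrt(902) as a continued fraction. With x_i = (sqrt(902) + m_i)/d_i and (m_0, d_0) = (0, 1): a_0 = floor(sqrt(902)) = 30, since 30^2 = 900 <= 902 < 961 = 31^2.
Iterate m_{i+1} = d_i*a_i - m_i, d_{i+1} = (902 - m_{i+1}^2)/d_i, a_{i+1} = floor((a_0 + m_{i+1})/d_{i+1}):
  m_1 = 1*30 - 0 = 30, d_1 = (902 - 30^2)/1 = 2/1 = 2, a_1 = floor((30 + 30)/2) = 30.
  m_2 = 2*30 - 30 = 30, d_2 = (902 - 30^2)/2 = 2/2 = 1, a_2 = floor((30 + 30)/1) = 60.
  m_3 = 1*60 - 30 = 30, d_3 = (902 - 30^2)/1 = 2/1 = 2: (m_3, d_3) = (m_1, d_1) = (30, 2), so from here the quotients repeat a_1, a_2; the period length is 2.
So sqrt(902) = [30; (30, 60)] with period length k = 2.
k is even, so the fundamental solution of x^2 - 902y^2 = 1 is (p_{k-1}, q_{k-1}) = (p_1, q_1); compute convergents through index 1.
Convergents (p_i = a_i*p_{i-1} + p_{i-2}, q_i = a_i*q_{i-1} + q_{i-2} with p_{-2}=0, p_{-1}=1, q_{-2}=1, q_{-1}=0):
  i=0: a_0=30, p_0 = 30*1 + 0 = 30, q_0 = 30*0 + 1 = 1.
  i=1: a_1=30, p_1 = 30*30 + 1 = 901, q_1 = 30*1 + 0 = 30.
Check: 901^2 - 902*30^2 = 811801 - 811800 = 1, so (x, y) = (901, 30) solves the equation, and by the theorem it is the least positive solution.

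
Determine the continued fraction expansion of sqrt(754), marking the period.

Write x_i = (sqrt(754) + m_i)/d_i with (m_0, d_0) = (0, 1). a_0 = floor(sqrt(754)) = 27, since 27^2 = 729 <= 754 < 784 = 28^2.
Iterate m_{i+1} = d_i*a_i - m_i, d_{i+1} = (754 - m_{i+1}^2)/d_i, a_{i+1} = floor((a_0 + m_{i+1})/d_{i+1}):
  m_1 = 1*27 - 0 = 27, d_1 = (754 - 27^2)/1 = 25/1 = 25, a_1 = floor((27 + 27)/25) = 2.
  m_2 = 25*2 - 27 = 23, d_2 = (754 - 23^2)/25 = 225/25 = 9, a_2 = floor((27 + 23)/9) = 5.
  m_3 = 9*5 - 23 = 22, d_3 = (754 - 22^2)/9 = 270/9 = 30, a_3 = floor((27 + 22)/30) = 1.
  m_4 = 30*1 - 22 = 8, d_4 = (754 - 8^2)/30 = 690/30 = 23, a_4 = floor((27 + 8)/23) = 1.
  m_5 = 23*1 - 8 = 15, d_5 = (754 - 15^2)/23 = 529/23 = 23, a_5 = floor((27 + 15)/23) = 1.
  m_6 = 23*1 - 15 = 8, d_6 = (754 - 8^2)/23 = 690/23 = 30, a_6 = floor((27 + 8)/30) = 1.
  m_7 = 30*1 - 8 = 22, d_7 = (754 - 22^2)/30 = 270/30 = 9, a_7 = floor((27 + 22)/9) = 5.
  m_8 = 9*5 - 22 = 23, d_8 = (754 - 23^2)/9 = 225/9 = 25, a_8 = floor((27 + 23)/25) = 2.
  m_9 = 25*2 - 23 = 27, d_9 = (754 - 27^2)/25 = 25/25 = 1, a_9 = floor((27 + 27)/1) = 54.
  m_10 = 1*54 - 27 = 27, d_10 = (754 - 27^2)/1 = 25/1 = 25: (m_10, d_10) = (m_1, d_1) = (27, 25), so from here the quotients repeat a_1, ..., a_9; the period length is 9.
Hence the expansion of sqrt(754) is a_0 = 27 followed by the repeating block 2, 5, 1, 1, 1, 1, 5, 2, 54 (period 9).

[27; (2, 5, 1, 1, 1, 1, 5, 2, 54)]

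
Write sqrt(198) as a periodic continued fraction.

[14; (14, 28)]

Write x_i = (sqrt(198) + m_i)/d_i with (m_0, d_0) = (0, 1). a_0 = floor(sqrt(198)) = 14, since 14^2 = 196 <= 198 < 225 = 15^2.
Iterate m_{i+1} = d_i*a_i - m_i, d_{i+1} = (198 - m_{i+1}^2)/d_i, a_{i+1} = floor((a_0 + m_{i+1})/d_{i+1}):
  m_1 = 1*14 - 0 = 14, d_1 = (198 - 14^2)/1 = 2/1 = 2, a_1 = floor((14 + 14)/2) = 14.
  m_2 = 2*14 - 14 = 14, d_2 = (198 - 14^2)/2 = 2/2 = 1, a_2 = floor((14 + 14)/1) = 28.
  m_3 = 1*28 - 14 = 14, d_3 = (198 - 14^2)/1 = 2/1 = 2: (m_3, d_3) = (m_1, d_1) = (14, 2), so from here the quotients repeat a_1, a_2; the period length is 2.
Hence the expansion of sqrt(198) is a_0 = 14 followed by the repeating block 14, 28 (period 2).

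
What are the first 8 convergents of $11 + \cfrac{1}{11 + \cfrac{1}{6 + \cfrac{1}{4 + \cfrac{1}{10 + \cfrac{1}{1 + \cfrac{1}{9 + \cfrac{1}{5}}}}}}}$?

11/1, 122/11, 743/67, 3094/279, 31683/2857, 34777/3136, 344676/31081, 1758157/158541

Using the convergent recurrence p_i = a_i*p_{i-1} + p_{i-2}, q_i = a_i*q_{i-1} + q_{i-2} with p_{-2}=0, p_{-1}=1, q_{-2}=1, q_{-1}=0:
  i=0: a_0=11, p_0 = 11*1 + 0 = 11, q_0 = 11*0 + 1 = 1.
  i=1: a_1=11, p_1 = 11*11 + 1 = 122, q_1 = 11*1 + 0 = 11.
  i=2: a_2=6, p_2 = 6*122 + 11 = 743, q_2 = 6*11 + 1 = 67.
  i=3: a_3=4, p_3 = 4*743 + 122 = 3094, q_3 = 4*67 + 11 = 279.
  i=4: a_4=10, p_4 = 10*3094 + 743 = 31683, q_4 = 10*279 + 67 = 2857.
  i=5: a_5=1, p_5 = 1*31683 + 3094 = 34777, q_5 = 1*2857 + 279 = 3136.
  i=6: a_6=9, p_6 = 9*34777 + 31683 = 344676, q_6 = 9*3136 + 2857 = 31081.
  i=7: a_7=5, p_7 = 5*344676 + 34777 = 1758157, q_7 = 5*31081 + 3136 = 158541.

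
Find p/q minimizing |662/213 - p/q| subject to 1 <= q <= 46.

Expand x = 662/213 as a continued fraction with the Euclidean algorithm:
  662 = 3*213 + 23, so a_0 = 3.
  213 = 9*23 + 6, so a_1 = 9.
  23 = 3*6 + 5, so a_2 = 3.
  6 = 1*5 + 1, so a_3 = 1.
  5 = 5*1 + 0, so a_4 = 5.
so x = [3; 9, 3, 1, 5].
Convergents (p_i = a_i*p_{i-1} + p_{i-2}, q_i = a_i*q_{i-1} + q_{i-2} with p_{-2}=0, p_{-1}=1, q_{-2}=1, q_{-1}=0), until the denominator exceeds 46:
  i=0: a_0=3, p_0 = 3*1 + 0 = 3, q_0 = 3*0 + 1 = 1.
  i=1: a_1=9, p_1 = 9*3 + 1 = 28, q_1 = 9*1 + 0 = 9.
  i=2: a_2=3, p_2 = 3*28 + 3 = 87, q_2 = 3*9 + 1 = 28.
  i=3: a_3=1, p_3 = 1*87 + 28 = 115, q_3 = 1*28 + 9 = 37.
  i=4: a_4=5, p_4 = 5*115 + 87 = 662, q_4 = 5*37 + 28 = 213.
q_4 = 213 > 46, so the last convergent with denominator <= 46 is p_3/q_3 = 115/37.
The closest fraction with denominator <= 46 is either p_3/q_3 or the intermediate fraction (k*p_3 + p_2)/(k*q_3 + q_2) with the largest k >= 1 whose denominator stays <= 46; these approach x as k grows, and every other convergent or intermediate fraction in range is farther away.
Largest k: floor((46 - q_2)/q_3) = floor((46 - 28)/37) = 0.
Since k = 0, no intermediate fraction beyond p_3/q_3 has denominator <= 46, so the convergent 115/37 is the closest (its error is |662*37 - 115*213|/(213*37) = 1/7881).

115/37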